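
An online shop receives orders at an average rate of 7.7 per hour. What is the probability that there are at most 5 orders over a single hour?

0.2203

With mean μ = 7.7 per hour,
P(N ≤ 5) = Σ_{j=0}^{5} e^(−μ) μ^j/j! ≈ 0.2203.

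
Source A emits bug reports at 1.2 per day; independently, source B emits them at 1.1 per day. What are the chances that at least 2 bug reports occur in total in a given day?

Independent Poisson processes superpose: combined rate λ = 1.2 + 1.1 = 2.3 per day.
So μ = 2.3.
P(N ≥ 2) = 1 − P(N ≤ 1) ≈ 0.6691.

0.6691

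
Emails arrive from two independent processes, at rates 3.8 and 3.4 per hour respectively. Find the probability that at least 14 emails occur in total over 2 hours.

0.5773

Independent Poisson processes superpose: combined rate λ = 3.8 + 3.4 = 7.2 per hour.
Over the interval, μ = 7.2 × 2 = 14.4 (2 hours).
P(N ≥ 14) = 1 − P(N ≤ 13) ≈ 0.5773.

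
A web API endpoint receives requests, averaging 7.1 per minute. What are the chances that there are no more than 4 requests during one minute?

0.1641

With mean μ = 7.1 per minute,
P(N ≤ 4) = Σ_{j=0}^{4} e^(−μ) μ^j/j! ≈ 0.1641.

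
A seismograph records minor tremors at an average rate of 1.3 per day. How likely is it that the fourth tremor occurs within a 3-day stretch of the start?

0.5468

Over the interval, μ = 1.3 × 3 = 3.9 (a 3-day stretch = 3 days).
The fourth arrival falls in the interval iff at least 4 events occur there: P(S_4 ≤ t) = P(N ≥ 4) = 1 − P(N ≤ 3) ≈ 0.5468.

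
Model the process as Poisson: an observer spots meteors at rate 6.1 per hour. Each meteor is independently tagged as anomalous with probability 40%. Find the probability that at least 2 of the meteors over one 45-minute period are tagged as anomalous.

Thinning: the meteors that are tagged as anomalous themselves form a Poisson process with rate 0.4 × 6.1 = 2.44 per hour.
Over the interval, μ = 2.44 × 0.75 = 1.83 (a 45-minute period = 0.75 hours).
P(N ≥ 2) = 1 − P(N ≤ 1) ≈ 0.5460.

0.5460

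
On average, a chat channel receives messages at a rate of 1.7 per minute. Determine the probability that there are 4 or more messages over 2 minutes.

Over the interval, μ = 1.7 × 2 = 3.4 (2 minutes).
P(N ≥ 4) = 1 − P(N ≤ 3) = 1 − Σ_{j=0}^{3} e^(−μ) μ^j/j! ≈ 0.4416.

0.4416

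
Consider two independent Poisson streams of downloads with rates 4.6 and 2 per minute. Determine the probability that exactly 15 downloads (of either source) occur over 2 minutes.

0.0911

Independent Poisson processes superpose: combined rate λ = 4.6 + 2 = 6.6 per minute.
Over the interval, μ = 6.6 × 2 = 13.2 (2 minutes).
P(N = 15) = e^(−13.2) · 13.2^15/15! ≈ 0.0911.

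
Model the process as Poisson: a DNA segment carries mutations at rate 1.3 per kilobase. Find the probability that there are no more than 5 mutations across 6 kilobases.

Over the interval, μ = 1.3 × 6 = 7.8 (6 kilobases).
P(N ≤ 5) = Σ_{j=0}^{5} e^(−μ) μ^j/j! ≈ 0.2103.

0.2103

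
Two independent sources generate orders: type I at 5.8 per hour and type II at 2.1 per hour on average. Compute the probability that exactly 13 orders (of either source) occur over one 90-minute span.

Independent Poisson processes superpose: combined rate λ = 5.8 + 2.1 = 7.9 per hour.
Over the interval, μ = 7.9 × 1.5 = 11.85 (a 90-minute span = 1.5 hours).
P(N = 13) = e^(−11.85) · 11.85^13/13! ≈ 0.1042.

0.1042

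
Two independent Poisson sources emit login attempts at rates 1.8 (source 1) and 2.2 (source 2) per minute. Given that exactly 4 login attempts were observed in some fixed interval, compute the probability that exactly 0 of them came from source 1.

0.0915

Given the total, each event is independently from source 1 with probability p = λ_1/(λ_1+λ_2) = 1.8/4 = 0.4500.
So K ~ Binomial(4, 1.8/4): P(K = 0) = C(4,0) · (1.8/4)^0 · (2.2/4)^4 ≈ 0.0915.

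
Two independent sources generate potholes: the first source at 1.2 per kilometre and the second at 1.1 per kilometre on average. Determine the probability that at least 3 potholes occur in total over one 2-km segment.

0.8374

Independent Poisson processes superpose: combined rate λ = 1.2 + 1.1 = 2.3 per kilometre.
Over the interval, μ = 2.3 × 2 = 4.6 (a 2-km segment = 2 kilometres).
P(N ≥ 3) = 1 − P(N ≤ 2) ≈ 0.8374.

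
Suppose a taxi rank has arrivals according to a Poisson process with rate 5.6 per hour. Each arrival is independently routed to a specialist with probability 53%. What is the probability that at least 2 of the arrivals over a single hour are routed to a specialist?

Thinning: the arrivals that are routed to a specialist themselves form a Poisson process with rate 0.53 × 5.6 = 2.968 per hour.
So μ = 2.968.
P(N ≥ 2) = 1 − P(N ≤ 1) ≈ 0.7960.

0.7960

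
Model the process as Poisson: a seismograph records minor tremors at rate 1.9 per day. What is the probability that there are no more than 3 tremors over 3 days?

Over the interval, μ = 1.9 × 3 = 5.7 (3 days).
P(N ≤ 3) = Σ_{j=0}^{3} e^(−μ) μ^j/j! ≈ 0.1800.

0.1800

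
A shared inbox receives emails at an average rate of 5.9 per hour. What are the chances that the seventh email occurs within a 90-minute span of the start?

Over the interval, μ = 5.9 × 1.5 = 8.85 (a 90-minute span = 1.5 hours).
The seventh arrival falls in the interval iff at least 7 events occur there: P(S_7 ≤ t) = P(N ≥ 7) = 1 − P(N ≤ 6) ≈ 0.7792.

0.7792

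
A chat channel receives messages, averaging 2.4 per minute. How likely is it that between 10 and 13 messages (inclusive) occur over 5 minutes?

Over the interval, μ = 2.4 × 5 = 12 (5 minutes).
P(10 ≤ N ≤ 13) = Σ_{j=10}^{13} e^(−12) · 12^j/j! ≈ 0.4391.

0.4391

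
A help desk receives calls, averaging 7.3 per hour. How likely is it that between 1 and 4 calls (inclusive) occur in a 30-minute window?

0.6709

Over the interval, μ = 7.3 × 0.5 = 3.65 (a 30-minute window = 0.5 hours).
P(1 ≤ N ≤ 4) = Σ_{j=1}^{4} e^(−3.65) · 3.65^j/j! ≈ 0.6709.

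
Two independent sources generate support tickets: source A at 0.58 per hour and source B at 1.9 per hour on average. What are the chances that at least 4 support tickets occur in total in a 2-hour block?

0.7293

Independent Poisson processes superpose: combined rate λ = 0.58 + 1.9 = 2.48 per hour.
Over the interval, μ = 2.48 × 2 = 4.96 (a 2-hour block = 2 hours).
P(N ≥ 4) = 1 − P(N ≤ 3) ≈ 0.7293.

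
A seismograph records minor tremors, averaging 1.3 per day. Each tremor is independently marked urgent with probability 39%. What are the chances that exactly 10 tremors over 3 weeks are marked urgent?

0.1226

Thinning: the tremors that are marked urgent themselves form a Poisson process with rate 0.39 × 1.3 = 0.507 per day.
Over the interval, μ = 0.507 × 21 = 10.647 (3 weeks = 21 days).
P(N = 10) = e^(−10.647) · 10.647^10/10! ≈ 0.1226.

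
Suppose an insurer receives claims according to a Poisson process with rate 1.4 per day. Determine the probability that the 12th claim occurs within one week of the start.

0.2807

Over the interval, μ = 1.4 × 7 = 9.8 (a week = 7 days).
The 12th arrival falls in the interval iff at least 12 events occur there: P(S_12 ≤ t) = P(N ≥ 12) = 1 − P(N ≤ 11) ≈ 0.2807.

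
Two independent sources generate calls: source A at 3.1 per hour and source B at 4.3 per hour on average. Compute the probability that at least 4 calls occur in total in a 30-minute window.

0.5058

Independent Poisson processes superpose: combined rate λ = 3.1 + 4.3 = 7.4 per hour.
Over the interval, μ = 7.4 × 0.5 = 3.7 (a 30-minute window = 0.5 hours).
P(N ≥ 4) = 1 − P(N ≤ 3) ≈ 0.5058.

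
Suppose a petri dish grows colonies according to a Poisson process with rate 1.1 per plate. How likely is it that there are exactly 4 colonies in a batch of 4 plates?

0.1917

Over the interval, μ = 1.1 × 4 = 4.4 (a batch of 4 plates = 4 plates).
P(N = 4) = e^(−μ) μ^4/4! = e^(−4.4) · 4.4^4/24 ≈ 0.1917.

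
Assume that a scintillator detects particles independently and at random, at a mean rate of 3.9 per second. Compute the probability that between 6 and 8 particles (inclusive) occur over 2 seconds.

0.4102

Over the interval, μ = 3.9 × 2 = 7.8 (2 seconds).
P(6 ≤ N ≤ 8) = Σ_{j=6}^{8} e^(−7.8) · 7.8^j/j! ≈ 0.4102.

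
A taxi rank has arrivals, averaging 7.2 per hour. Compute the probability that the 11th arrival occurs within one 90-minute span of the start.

Over the interval, μ = 7.2 × 1.5 = 10.8 (a 90-minute span = 1.5 hours).
The 11th arrival falls in the interval iff at least 11 events occur there: P(S_11 ≤ t) = P(N ≥ 11) = 1 − P(N ≤ 10) ≈ 0.5160.

0.5160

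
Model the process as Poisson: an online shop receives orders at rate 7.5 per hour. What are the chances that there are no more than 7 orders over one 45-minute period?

0.7938

Over the interval, μ = 7.5 × 0.75 = 5.625 (a 45-minute period = 0.75 hours).
P(N ≤ 7) = Σ_{j=0}^{7} e^(−μ) μ^j/j! ≈ 0.7938.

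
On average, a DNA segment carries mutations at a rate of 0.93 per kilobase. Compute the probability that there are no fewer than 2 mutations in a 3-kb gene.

Over the interval, μ = 0.93 × 3 = 2.79 (a 3-kb gene = 3 kilobases).
P(N ≥ 2) = 1 − P(N ≤ 1) = 1 − Σ_{j=0}^{1} e^(−μ) μ^j/j! ≈ 0.7672.

0.7672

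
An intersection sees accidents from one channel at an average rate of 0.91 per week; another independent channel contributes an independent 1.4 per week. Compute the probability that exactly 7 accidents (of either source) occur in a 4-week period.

0.1108

Independent Poisson processes superpose: combined rate λ = 0.91 + 1.4 = 2.31 per week.
Over the interval, μ = 2.31 × 4 = 9.24 (a 4-week period = 4 weeks).
P(N = 7) = e^(−9.24) · 9.24^7/7! ≈ 0.1108.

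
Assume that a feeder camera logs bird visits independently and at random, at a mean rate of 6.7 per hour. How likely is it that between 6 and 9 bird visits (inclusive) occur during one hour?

0.5189

With mean μ = 6.7 per hour,
P(6 ≤ N ≤ 9) = Σ_{j=6}^{9} e^(−6.7) · 6.7^j/j! ≈ 0.5189.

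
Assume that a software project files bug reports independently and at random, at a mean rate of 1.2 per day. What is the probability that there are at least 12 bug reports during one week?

0.1429

Over the interval, μ = 1.2 × 7 = 8.4 (a week = 7 days).
P(N ≥ 12) = 1 − P(N ≤ 11) = 1 − Σ_{j=0}^{11} e^(−μ) μ^j/j! ≈ 0.1429.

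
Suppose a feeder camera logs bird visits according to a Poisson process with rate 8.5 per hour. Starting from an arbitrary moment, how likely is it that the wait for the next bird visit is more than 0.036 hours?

The wait for the next event is exponential with rate λ = 8.5 per hour.
P(T > 0.036) = e^(−λt) = e^(−8.5 × 0.036) = e^(−0.306) ≈ 0.7364.

0.7364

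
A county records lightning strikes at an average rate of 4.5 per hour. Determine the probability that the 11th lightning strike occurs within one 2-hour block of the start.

Over the interval, μ = 4.5 × 2 = 9 (a 2-hour block = 2 hours).
The 11th arrival falls in the interval iff at least 11 events occur there: P(S_11 ≤ t) = P(N ≥ 11) = 1 − P(N ≤ 10) ≈ 0.2940.

0.2940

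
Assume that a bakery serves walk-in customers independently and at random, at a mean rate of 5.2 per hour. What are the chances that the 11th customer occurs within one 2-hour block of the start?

0.4669

Over the interval, μ = 5.2 × 2 = 10.4 (a 2-hour block = 2 hours).
The 11th arrival falls in the interval iff at least 11 events occur there: P(S_11 ≤ t) = P(N ≥ 11) = 1 − P(N ≤ 10) ≈ 0.4669.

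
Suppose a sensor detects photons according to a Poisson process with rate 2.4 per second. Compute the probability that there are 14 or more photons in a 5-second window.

Over the interval, μ = 2.4 × 5 = 12 (a 5-second window = 5 seconds).
P(N ≥ 14) = 1 − P(N ≤ 13) = 1 − Σ_{j=0}^{13} e^(−μ) μ^j/j! ≈ 0.3185.

0.3185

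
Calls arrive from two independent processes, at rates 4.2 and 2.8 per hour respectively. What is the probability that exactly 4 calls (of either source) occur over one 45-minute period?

Independent Poisson processes superpose: combined rate λ = 4.2 + 2.8 = 7 per hour.
Over the interval, μ = 7 × 0.75 = 5.25 (a 45-minute period = 0.75 hours).
P(N = 4) = e^(−5.25) · 5.25^4/4! ≈ 0.1661.

0.1661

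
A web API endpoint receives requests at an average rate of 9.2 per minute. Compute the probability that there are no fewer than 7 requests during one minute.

With mean μ = 9.2 per minute,
P(N ≥ 7) = 1 − P(N ≤ 6) = 1 − Σ_{j=0}^{6} e^(−μ) μ^j/j! ≈ 0.8108.

0.8108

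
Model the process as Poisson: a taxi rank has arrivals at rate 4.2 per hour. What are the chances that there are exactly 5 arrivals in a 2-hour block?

Over the interval, μ = 4.2 × 2 = 8.4 (a 2-hour block = 2 hours).
P(N = 5) = e^(−μ) μ^5/5! = e^(−8.4) · 8.4^5/120 ≈ 0.0784.

0.0784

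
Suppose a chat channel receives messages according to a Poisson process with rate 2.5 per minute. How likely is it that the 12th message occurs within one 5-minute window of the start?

0.5942

Over the interval, μ = 2.5 × 5 = 12.5 (a 5-minute window = 5 minutes).
The 12th arrival falls in the interval iff at least 12 events occur there: P(S_12 ≤ t) = P(N ≥ 12) = 1 − P(N ≤ 11) ≈ 0.5942.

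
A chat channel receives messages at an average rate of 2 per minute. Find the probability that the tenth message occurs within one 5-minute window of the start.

Over the interval, μ = 2 × 5 = 10 (a 5-minute window = 5 minutes).
The tenth arrival falls in the interval iff at least 10 events occur there: P(S_10 ≤ t) = P(N ≥ 10) = 1 − P(N ≤ 9) ≈ 0.5421.

0.5421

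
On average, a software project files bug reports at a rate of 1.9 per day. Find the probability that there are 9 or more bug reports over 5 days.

Over the interval, μ = 1.9 × 5 = 9.5 (5 days).
P(N ≥ 9) = 1 − P(N ≤ 8) = 1 − Σ_{j=0}^{8} e^(−μ) μ^j/j! ≈ 0.6082.

0.6082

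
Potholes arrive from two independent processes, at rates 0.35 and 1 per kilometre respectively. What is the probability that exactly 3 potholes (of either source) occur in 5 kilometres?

0.0600

Independent Poisson processes superpose: combined rate λ = 0.35 + 1 = 1.35 per kilometre.
Over the interval, μ = 1.35 × 5 = 6.75 (5 kilometres).
P(N = 3) = e^(−6.75) · 6.75^3/3! ≈ 0.0600.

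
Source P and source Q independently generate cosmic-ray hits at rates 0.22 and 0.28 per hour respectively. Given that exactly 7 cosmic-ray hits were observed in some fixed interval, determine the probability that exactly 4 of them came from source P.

0.2304

Given the total, each event is independently from source P with probability p = λ_P/(λ_P+λ_Q) = 0.22/0.5 = 0.4400.
So K ~ Binomial(7, 0.22/0.5): P(K = 4) = C(7,4) · (0.22/0.5)^4 · (0.28/0.5)^3 ≈ 0.2304.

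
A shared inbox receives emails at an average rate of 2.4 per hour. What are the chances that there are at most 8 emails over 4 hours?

Over the interval, μ = 2.4 × 4 = 9.6 (4 hours).
P(N ≤ 8) = Σ_{j=0}^{8} e^(−μ) μ^j/j! ≈ 0.3796.

0.3796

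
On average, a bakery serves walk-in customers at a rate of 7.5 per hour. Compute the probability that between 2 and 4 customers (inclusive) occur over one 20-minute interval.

Over the interval, μ = 7.5 × 1/3 = 2.5 (a 20-minute interval = 1/3 hours).
P(2 ≤ N ≤ 4) = Σ_{j=2}^{4} e^(−2.5) · 2.5^j/j! ≈ 0.6039.

0.6039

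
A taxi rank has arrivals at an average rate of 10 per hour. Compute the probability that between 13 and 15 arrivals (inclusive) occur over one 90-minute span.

Over the interval, μ = 10 × 1.5 = 15 (a 90-minute span = 1.5 hours).
P(13 ≤ N ≤ 15) = Σ_{j=13}^{15} e^(−15) · 15^j/j! ≈ 0.3005.

0.3005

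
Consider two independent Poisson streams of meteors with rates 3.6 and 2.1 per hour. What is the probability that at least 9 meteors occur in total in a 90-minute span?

Independent Poisson processes superpose: combined rate λ = 3.6 + 2.1 = 5.7 per hour.
Over the interval, μ = 5.7 × 1.5 = 8.55 (a 90-minute span = 1.5 hours).
P(N ≥ 9) = 1 − P(N ≤ 8) ≈ 0.4838.

0.4838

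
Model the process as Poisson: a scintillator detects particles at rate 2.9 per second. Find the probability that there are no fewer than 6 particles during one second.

With mean μ = 2.9 per second,
P(N ≥ 6) = 1 − P(N ≤ 5) = 1 − Σ_{j=0}^{5} e^(−μ) μ^j/j! ≈ 0.0742.

0.0742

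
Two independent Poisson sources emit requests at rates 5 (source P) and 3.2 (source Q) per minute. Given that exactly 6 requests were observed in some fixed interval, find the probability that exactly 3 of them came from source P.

Given the total, each event is independently from source P with probability p = λ_P/(λ_P+λ_Q) = 5/8.2 ≈ 0.6098.
So K ~ Binomial(6, 5/8.2): P(K = 3) = C(6,3) · (5/8.2)^3 · (3.2/8.2)^3 ≈ 0.2695.

0.2695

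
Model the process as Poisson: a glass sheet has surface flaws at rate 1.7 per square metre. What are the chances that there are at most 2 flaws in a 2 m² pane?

0.3397

Over the interval, μ = 1.7 × 2 = 3.4 (a 2 m² pane = 2 square metres).
P(N ≤ 2) = Σ_{j=0}^{2} e^(−μ) μ^j/j! ≈ 0.3397.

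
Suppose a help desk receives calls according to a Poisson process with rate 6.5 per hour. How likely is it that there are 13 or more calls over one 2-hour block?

0.5369

Over the interval, μ = 6.5 × 2 = 13 (a 2-hour block = 2 hours).
P(N ≥ 13) = 1 − P(N ≤ 12) = 1 − Σ_{j=0}^{12} e^(−μ) μ^j/j! ≈ 0.5369.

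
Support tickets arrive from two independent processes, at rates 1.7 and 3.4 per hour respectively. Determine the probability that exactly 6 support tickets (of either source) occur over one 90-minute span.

0.1325

Independent Poisson processes superpose: combined rate λ = 1.7 + 3.4 = 5.1 per hour.
Over the interval, μ = 5.1 × 1.5 = 7.65 (a 90-minute span = 1.5 hours).
P(N = 6) = e^(−7.65) · 7.65^6/6! ≈ 0.1325.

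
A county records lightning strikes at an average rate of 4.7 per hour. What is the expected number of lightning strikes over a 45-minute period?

3.525

E[N] = λt = 4.7 × 0.75 = 3.525 (a 45-minute period = 0.75 hours).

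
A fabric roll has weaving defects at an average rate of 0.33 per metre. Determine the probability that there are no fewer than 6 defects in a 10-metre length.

Over the interval, μ = 0.33 × 10 = 3.3 (a 10-metre length = 10 metres).
P(N ≥ 6) = 1 − P(N ≤ 5) = 1 − Σ_{j=0}^{5} e^(−μ) μ^j/j! ≈ 0.1171.

0.1171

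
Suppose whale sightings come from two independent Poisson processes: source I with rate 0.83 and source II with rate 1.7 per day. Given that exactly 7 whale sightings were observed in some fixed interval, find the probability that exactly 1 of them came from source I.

Given the total, each event is independently from source I with probability p = λ_I/(λ_I+λ_II) = 0.83/2.53 ≈ 0.3281.
So K ~ Binomial(7, 0.83/2.53): P(K = 1) = C(7,1) · (0.83/2.53)^1 · (1.7/2.53)^6 ≈ 0.2114.

0.2114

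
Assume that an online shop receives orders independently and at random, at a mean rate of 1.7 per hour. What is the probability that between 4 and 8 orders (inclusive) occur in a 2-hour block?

Over the interval, μ = 1.7 × 2 = 3.4 (a 2-hour block = 2 hours).
P(4 ≤ N ≤ 8) = Σ_{j=4}^{8} e^(−3.4) · 3.4^j/j! ≈ 0.4334.

0.4334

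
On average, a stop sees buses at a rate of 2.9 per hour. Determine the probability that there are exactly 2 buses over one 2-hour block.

0.0509

Over the interval, μ = 2.9 × 2 = 5.8 (a 2-hour block = 2 hours).
P(N = 2) = e^(−μ) μ^2/2! = e^(−5.8) · 5.8^2/2 ≈ 0.0509.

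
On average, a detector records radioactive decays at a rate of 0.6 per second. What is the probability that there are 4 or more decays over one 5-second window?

Over the interval, μ = 0.6 × 5 = 3 (a 5-second window = 5 seconds).
P(N ≥ 4) = 1 − P(N ≤ 3) = 1 − Σ_{j=0}^{3} e^(−μ) μ^j/j! ≈ 0.3528.

0.3528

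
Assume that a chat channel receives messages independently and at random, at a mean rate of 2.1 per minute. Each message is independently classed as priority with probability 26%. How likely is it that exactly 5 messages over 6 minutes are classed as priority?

Thinning: the messages that are classed as priority themselves form a Poisson process with rate 0.26 × 2.1 = 0.546 per minute.
Over the interval, μ = 0.546 × 6 = 3.276 (6 minutes).
P(N = 5) = e^(−3.276) · 3.276^5/5! ≈ 0.1188.

0.1188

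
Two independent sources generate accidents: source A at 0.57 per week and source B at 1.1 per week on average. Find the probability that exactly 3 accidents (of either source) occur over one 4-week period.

0.0624

Independent Poisson processes superpose: combined rate λ = 0.57 + 1.1 = 1.67 per week.
Over the interval, μ = 1.67 × 4 = 6.68 (a 4-week period = 4 weeks).
P(N = 3) = e^(−6.68) · 6.68^3/3! ≈ 0.0624.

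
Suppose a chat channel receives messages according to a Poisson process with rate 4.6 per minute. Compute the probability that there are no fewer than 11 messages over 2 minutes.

0.3180

Over the interval, μ = 4.6 × 2 = 9.2 (2 minutes).
P(N ≥ 11) = 1 − P(N ≤ 10) = 1 − Σ_{j=0}^{10} e^(−μ) μ^j/j! ≈ 0.3180.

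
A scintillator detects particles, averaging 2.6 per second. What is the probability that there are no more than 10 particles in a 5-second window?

0.2517

Over the interval, μ = 2.6 × 5 = 13 (a 5-second window = 5 seconds).
P(N ≤ 10) = Σ_{j=0}^{10} e^(−μ) μ^j/j! ≈ 0.2517.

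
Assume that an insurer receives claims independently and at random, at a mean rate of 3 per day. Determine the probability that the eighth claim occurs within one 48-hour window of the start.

0.2560

Over the interval, μ = 3 × 2 = 6 (a 48-hour window = 2 days).
The eighth arrival falls in the interval iff at least 8 events occur there: P(S_8 ≤ t) = P(N ≥ 8) = 1 − P(N ≤ 7) ≈ 0.2560.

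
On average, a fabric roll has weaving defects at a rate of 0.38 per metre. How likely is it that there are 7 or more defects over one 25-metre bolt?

0.8351

Over the interval, μ = 0.38 × 25 = 9.5 (a 25-metre bolt = 25 metres).
P(N ≥ 7) = 1 − P(N ≤ 6) = 1 − Σ_{j=0}^{6} e^(−μ) μ^j/j! ≈ 0.8351.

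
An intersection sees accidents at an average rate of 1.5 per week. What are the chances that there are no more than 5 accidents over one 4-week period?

0.4457

Over the interval, μ = 1.5 × 4 = 6 (a 4-week period = 4 weeks).
P(N ≤ 5) = Σ_{j=0}^{5} e^(−μ) μ^j/j! ≈ 0.4457.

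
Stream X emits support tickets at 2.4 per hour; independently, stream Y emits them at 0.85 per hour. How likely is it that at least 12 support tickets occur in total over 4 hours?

Independent Poisson processes superpose: combined rate λ = 2.4 + 0.85 = 3.25 per hour.
Over the interval, μ = 3.25 × 4 = 13 (4 hours).
P(N ≥ 12) = 1 − P(N ≤ 11) ≈ 0.6468.

0.6468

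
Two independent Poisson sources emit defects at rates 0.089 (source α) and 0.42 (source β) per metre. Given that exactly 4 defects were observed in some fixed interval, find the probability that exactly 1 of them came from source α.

Given the total, each event is independently from source α with probability p = λ_α/(λ_α+λ_β) = 0.089/0.509 ≈ 0.1749.
So K ~ Binomial(4, 0.089/0.509): P(K = 1) = C(4,1) · (0.089/0.509)^1 · (0.42/0.509)^3 ≈ 0.3929.

0.3929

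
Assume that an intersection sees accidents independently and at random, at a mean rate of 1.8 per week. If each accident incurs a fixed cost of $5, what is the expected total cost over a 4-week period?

E[N] = 1.8 × 4 = 7.2 (a 4-week period = 4 weeks); E[cost] = 7.2 × $5 = $36.

$36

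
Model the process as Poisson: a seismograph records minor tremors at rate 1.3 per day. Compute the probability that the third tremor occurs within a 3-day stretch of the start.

0.7469

Over the interval, μ = 1.3 × 3 = 3.9 (a 3-day stretch = 3 days).
The third arrival falls in the interval iff at least 3 events occur there: P(S_3 ≤ t) = P(N ≥ 3) = 1 − P(N ≤ 2) ≈ 0.7469.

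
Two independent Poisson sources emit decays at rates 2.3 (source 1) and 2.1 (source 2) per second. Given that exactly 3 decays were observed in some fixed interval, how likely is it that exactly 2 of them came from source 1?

0.3912

Given the total, each event is independently from source 1 with probability p = λ_1/(λ_1+λ_2) = 2.3/4.4 ≈ 0.5227.
So K ~ Binomial(3, 2.3/4.4): P(K = 2) = C(3,2) · (2.3/4.4)^2 · (2.1/4.4)^1 ≈ 0.3912.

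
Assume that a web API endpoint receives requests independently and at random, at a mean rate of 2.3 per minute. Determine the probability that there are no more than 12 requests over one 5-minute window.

Over the interval, μ = 2.3 × 5 = 11.5 (a 5-minute window = 5 minutes).
P(N ≤ 12) = Σ_{j=0}^{12} e^(−μ) μ^j/j! ≈ 0.6329.

0.6329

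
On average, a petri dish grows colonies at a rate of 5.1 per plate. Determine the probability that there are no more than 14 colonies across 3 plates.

Over the interval, μ = 5.1 × 3 = 15.3 (3 plates).
P(N ≤ 14) = Σ_{j=0}^{14} e^(−μ) μ^j/j! ≈ 0.4353.

0.4353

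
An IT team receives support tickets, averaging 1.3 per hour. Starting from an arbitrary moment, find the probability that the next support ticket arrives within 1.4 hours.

Inter-arrival times are exponential with rate λ = 1.3 per hour.
P(T ≤ 1.4) = 1 − e^(−λt) = 1 − e^(−1.3 × 1.4) = 1 − e^(−1.82) ≈ 0.8380.

0.8380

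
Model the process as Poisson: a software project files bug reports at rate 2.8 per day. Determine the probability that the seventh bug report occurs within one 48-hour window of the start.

0.3297

Over the interval, μ = 2.8 × 2 = 5.6 (a 48-hour window = 2 days).
The seventh arrival falls in the interval iff at least 7 events occur there: P(S_7 ≤ t) = P(N ≥ 7) = 1 − P(N ≤ 6) ≈ 0.3297.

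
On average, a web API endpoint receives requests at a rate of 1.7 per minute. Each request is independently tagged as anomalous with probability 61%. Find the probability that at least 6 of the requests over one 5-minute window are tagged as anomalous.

0.4165

Thinning: the requests that are tagged as anomalous themselves form a Poisson process with rate 0.61 × 1.7 = 1.037 per minute.
Over the interval, μ = 1.037 × 5 = 5.185 (a 5-minute window = 5 minutes).
P(N ≥ 6) = 1 − P(N ≤ 5) ≈ 0.4165.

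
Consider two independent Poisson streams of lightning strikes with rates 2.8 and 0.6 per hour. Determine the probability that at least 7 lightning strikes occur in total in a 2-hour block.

0.5201

Independent Poisson processes superpose: combined rate λ = 2.8 + 0.6 = 3.4 per hour.
Over the interval, μ = 3.4 × 2 = 6.8 (a 2-hour block = 2 hours).
P(N ≥ 7) = 1 − P(N ≤ 6) ≈ 0.5201.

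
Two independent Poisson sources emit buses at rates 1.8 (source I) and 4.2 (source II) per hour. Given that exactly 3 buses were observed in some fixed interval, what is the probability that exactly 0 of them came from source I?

Given the total, each event is independently from source I with probability p = λ_I/(λ_I+λ_II) = 1.8/6 = 0.3000.
So K ~ Binomial(3, 1.8/6): P(K = 0) = C(3,0) · (1.8/6)^0 · (4.2/6)^3 ≈ 0.3430.

0.3430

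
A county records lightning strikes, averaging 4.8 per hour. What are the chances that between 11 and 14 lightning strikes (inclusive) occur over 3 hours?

0.3775

Over the interval, μ = 4.8 × 3 = 14.4 (3 hours).
P(11 ≤ N ≤ 14) = Σ_{j=11}^{14} e^(−14.4) · 14.4^j/j! ≈ 0.3775.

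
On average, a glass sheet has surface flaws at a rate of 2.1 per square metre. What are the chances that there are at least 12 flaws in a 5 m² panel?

0.3613

Over the interval, μ = 2.1 × 5 = 10.5 (a 5 m² panel = 5 square metres).
P(N ≥ 12) = 1 − P(N ≤ 11) = 1 − Σ_{j=0}^{11} e^(−μ) μ^j/j! ≈ 0.3613.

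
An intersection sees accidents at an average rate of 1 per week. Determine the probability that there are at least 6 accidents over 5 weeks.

Over the interval, μ = 1 × 5 = 5 (5 weeks).
P(N ≥ 6) = 1 − P(N ≤ 5) = 1 − Σ_{j=0}^{5} e^(−μ) μ^j/j! ≈ 0.3840.

0.3840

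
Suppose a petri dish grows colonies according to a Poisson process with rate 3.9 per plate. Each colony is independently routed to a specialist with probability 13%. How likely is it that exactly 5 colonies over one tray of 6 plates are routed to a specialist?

0.1036

Thinning: the colonies that are routed to a specialist themselves form a Poisson process with rate 0.13 × 3.9 = 0.507 per plate.
Over the interval, μ = 0.507 × 6 = 3.042 (a tray of 6 plates = 6 plates).
P(N = 5) = e^(−3.042) · 3.042^5/5! ≈ 0.1036.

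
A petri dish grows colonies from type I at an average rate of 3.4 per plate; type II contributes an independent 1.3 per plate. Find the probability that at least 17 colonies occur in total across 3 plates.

0.2528

Independent Poisson processes superpose: combined rate λ = 3.4 + 1.3 = 4.7 per plate.
Over the interval, μ = 4.7 × 3 = 14.1 (3 plates).
P(N ≥ 17) = 1 − P(N ≤ 16) ≈ 0.2528.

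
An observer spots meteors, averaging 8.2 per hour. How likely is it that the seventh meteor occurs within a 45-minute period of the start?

0.4178

Over the interval, μ = 8.2 × 0.75 = 6.15 (a 45-minute period = 0.75 hours).
The seventh arrival falls in the interval iff at least 7 events occur there: P(S_7 ≤ t) = P(N ≥ 7) = 1 − P(N ≤ 6) ≈ 0.4178.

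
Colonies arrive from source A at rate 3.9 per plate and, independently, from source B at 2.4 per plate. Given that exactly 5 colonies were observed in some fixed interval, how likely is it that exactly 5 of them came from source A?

0.0909

Given the total, each event is independently from source A with probability p = λ_A/(λ_A+λ_B) = 3.9/6.3 ≈ 0.6190.
So K ~ Binomial(5, 3.9/6.3): P(K = 5) = C(5,5) · (3.9/6.3)^5 · (2.4/6.3)^0 ≈ 0.0909.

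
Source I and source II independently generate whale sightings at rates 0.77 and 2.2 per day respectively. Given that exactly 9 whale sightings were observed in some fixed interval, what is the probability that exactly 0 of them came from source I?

0.0671

Given the total, each event is independently from source I with probability p = λ_I/(λ_I+λ_II) = 0.77/2.97 ≈ 0.2593.
So K ~ Binomial(9, 0.77/2.97): P(K = 0) = C(9,0) · (0.77/2.97)^0 · (2.2/2.97)^9 ≈ 0.0671.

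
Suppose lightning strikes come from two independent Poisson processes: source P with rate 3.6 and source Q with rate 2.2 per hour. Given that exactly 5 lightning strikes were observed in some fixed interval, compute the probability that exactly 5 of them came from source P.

0.0921

Given the total, each event is independently from source P with probability p = λ_P/(λ_P+λ_Q) = 3.6/5.8 ≈ 0.6207.
So K ~ Binomial(5, 3.6/5.8): P(K = 5) = C(5,5) · (3.6/5.8)^5 · (2.2/5.8)^0 ≈ 0.0921.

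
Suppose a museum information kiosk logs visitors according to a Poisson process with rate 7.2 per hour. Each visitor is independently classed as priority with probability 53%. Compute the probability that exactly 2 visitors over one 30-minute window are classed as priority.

0.2701

Thinning: the visitors that are classed as priority themselves form a Poisson process with rate 0.53 × 7.2 = 3.816 per hour.
Over the interval, μ = 3.816 × 0.5 = 1.908 (a 30-minute window = 0.5 hours).
P(N = 2) = e^(−1.908) · 1.908^2/2! ≈ 0.2701.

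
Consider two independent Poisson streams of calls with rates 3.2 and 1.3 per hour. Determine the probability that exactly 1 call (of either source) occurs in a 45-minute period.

0.1155

Independent Poisson processes superpose: combined rate λ = 3.2 + 1.3 = 4.5 per hour.
Over the interval, μ = 4.5 × 0.75 = 3.375 (a 45-minute period = 0.75 hours).
P(N = 1) = e^(−3.375) · 3.375^1/1! ≈ 0.1155.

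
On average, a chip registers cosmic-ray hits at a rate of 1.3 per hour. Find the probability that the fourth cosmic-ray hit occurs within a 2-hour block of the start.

0.2640

Over the interval, μ = 1.3 × 2 = 2.6 (a 2-hour block = 2 hours).
The fourth arrival falls in the interval iff at least 4 events occur there: P(S_4 ≤ t) = P(N ≥ 4) = 1 − P(N ≤ 3) ≈ 0.2640.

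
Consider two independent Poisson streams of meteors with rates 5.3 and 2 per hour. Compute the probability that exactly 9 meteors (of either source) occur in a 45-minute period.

Independent Poisson processes superpose: combined rate λ = 5.3 + 2 = 7.3 per hour.
Over the interval, μ = 7.3 × 0.75 = 5.475 (a 45-minute period = 0.75 hours).
P(N = 9) = e^(−5.475) · 5.475^9/9! ≈ 0.0510.

0.0510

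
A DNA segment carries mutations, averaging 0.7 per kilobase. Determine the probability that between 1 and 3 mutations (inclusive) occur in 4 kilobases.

Over the interval, μ = 0.7 × 4 = 2.8 (4 kilobases).
P(1 ≤ N ≤ 3) = Σ_{j=1}^{3} e^(−2.8) · 2.8^j/j! ≈ 0.6311.

0.6311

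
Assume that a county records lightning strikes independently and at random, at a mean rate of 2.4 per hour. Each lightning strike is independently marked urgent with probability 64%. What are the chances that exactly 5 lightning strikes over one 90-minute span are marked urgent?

0.0540

Thinning: the lightning strikes that are marked urgent themselves form a Poisson process with rate 0.64 × 2.4 = 1.536 per hour.
Over the interval, μ = 1.536 × 1.5 = 2.304 (a 90-minute span = 1.5 hours).
P(N = 5) = e^(−2.304) · 2.304^5/5! ≈ 0.0540.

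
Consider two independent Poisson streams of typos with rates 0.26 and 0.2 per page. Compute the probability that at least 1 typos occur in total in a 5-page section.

Independent Poisson processes superpose: combined rate λ = 0.26 + 0.2 = 0.46 per page.
Over the interval, μ = 0.46 × 5 = 2.3 (a 5-page section = 5 pages).
P(N ≥ 1) = 1 − P(N ≤ 0) ≈ 0.8997.

0.8997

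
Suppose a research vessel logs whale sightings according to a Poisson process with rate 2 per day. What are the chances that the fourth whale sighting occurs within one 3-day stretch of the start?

0.8488

Over the interval, μ = 2 × 3 = 6 (a 3-day stretch = 3 days).
The fourth arrival falls in the interval iff at least 4 events occur there: P(S_4 ≤ t) = P(N ≥ 4) = 1 − P(N ≤ 3) ≈ 0.8488.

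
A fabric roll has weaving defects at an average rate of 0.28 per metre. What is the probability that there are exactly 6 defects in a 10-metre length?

0.0407

Over the interval, μ = 0.28 × 10 = 2.8 (a 10-metre length = 10 metres).
P(N = 6) = e^(−μ) μ^6/6! = e^(−2.8) · 2.8^6/720 ≈ 0.0407.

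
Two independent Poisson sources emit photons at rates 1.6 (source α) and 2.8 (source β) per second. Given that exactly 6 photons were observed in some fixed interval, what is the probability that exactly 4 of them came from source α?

Given the total, each event is independently from source α with probability p = λ_α/(λ_α+λ_β) = 1.6/4.4 ≈ 0.3636.
So K ~ Binomial(6, 1.6/4.4): P(K = 4) = C(6,4) · (1.6/4.4)^4 · (2.8/4.4)^2 ≈ 0.1062.

0.1062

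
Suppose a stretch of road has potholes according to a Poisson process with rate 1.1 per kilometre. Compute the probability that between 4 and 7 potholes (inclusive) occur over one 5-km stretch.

Over the interval, μ = 1.1 × 5 = 5.5 (a 5-km stretch = 5 kilometres).
P(4 ≤ N ≤ 7) = Σ_{j=4}^{7} e^(−5.5) · 5.5^j/j! ≈ 0.6078.

0.6078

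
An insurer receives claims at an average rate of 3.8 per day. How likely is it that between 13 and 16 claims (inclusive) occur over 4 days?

Over the interval, μ = 3.8 × 4 = 15.2 (4 days).
P(13 ≤ N ≤ 16) = Σ_{j=13}^{16} e^(−15.2) · 15.2^j/j! ≈ 0.3934.

0.3934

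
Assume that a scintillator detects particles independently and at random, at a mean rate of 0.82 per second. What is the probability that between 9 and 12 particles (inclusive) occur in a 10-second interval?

Over the interval, μ = 0.82 × 10 = 8.2 (a 10-second interval = 10 seconds).
P(9 ≤ N ≤ 12) = Σ_{j=9}^{12} e^(−8.2) · 8.2^j/j! ≈ 0.3614.

0.3614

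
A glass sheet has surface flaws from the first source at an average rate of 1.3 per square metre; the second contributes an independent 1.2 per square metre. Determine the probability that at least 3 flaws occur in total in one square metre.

Independent Poisson processes superpose: combined rate λ = 1.3 + 1.2 = 2.5 per square metre.
So μ = 2.5.
P(N ≥ 3) = 1 − P(N ≤ 2) ≈ 0.4562.

0.4562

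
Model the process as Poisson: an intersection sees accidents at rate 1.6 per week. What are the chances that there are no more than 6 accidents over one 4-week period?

0.5423

Over the interval, μ = 1.6 × 4 = 6.4 (a 4-week period = 4 weeks).
P(N ≤ 6) = Σ_{j=0}^{6} e^(−μ) μ^j/j! ≈ 0.5423.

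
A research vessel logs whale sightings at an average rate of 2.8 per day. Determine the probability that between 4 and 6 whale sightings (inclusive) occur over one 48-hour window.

0.4796

Over the interval, μ = 2.8 × 2 = 5.6 (a 48-hour window = 2 days).
P(4 ≤ N ≤ 6) = Σ_{j=4}^{6} e^(−5.6) · 5.6^j/j! ≈ 0.4796.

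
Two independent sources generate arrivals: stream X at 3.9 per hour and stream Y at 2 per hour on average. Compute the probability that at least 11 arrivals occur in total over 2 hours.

0.6315

Independent Poisson processes superpose: combined rate λ = 3.9 + 2 = 5.9 per hour.
Over the interval, μ = 5.9 × 2 = 11.8 (2 hours).
P(N ≥ 11) = 1 − P(N ≤ 10) ≈ 0.6315.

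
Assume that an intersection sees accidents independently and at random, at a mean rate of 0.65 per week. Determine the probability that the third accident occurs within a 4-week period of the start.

0.4816

Over the interval, μ = 0.65 × 4 = 2.6 (a 4-week period = 4 weeks).
The third arrival falls in the interval iff at least 3 events occur there: P(S_3 ≤ t) = P(N ≥ 3) = 1 − P(N ≤ 2) ≈ 0.4816.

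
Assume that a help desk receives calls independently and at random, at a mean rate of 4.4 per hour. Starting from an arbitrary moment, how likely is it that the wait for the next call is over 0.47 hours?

0.1264

The wait for the next event is exponential with rate λ = 4.4 per hour.
P(T > 0.47) = e^(−λt) = e^(−4.4 × 0.47) = e^(−2.068) ≈ 0.1264.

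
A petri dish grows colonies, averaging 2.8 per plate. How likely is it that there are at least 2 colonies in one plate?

With mean μ = 2.8 per plate,
P(N ≥ 2) = 1 − P(N ≤ 1) = 1 − Σ_{j=0}^{1} e^(−μ) μ^j/j! ≈ 0.7689.

0.7689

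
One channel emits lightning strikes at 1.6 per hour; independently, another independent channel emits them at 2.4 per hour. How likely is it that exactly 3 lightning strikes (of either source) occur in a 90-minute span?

0.0892

Independent Poisson processes superpose: combined rate λ = 1.6 + 2.4 = 4 per hour.
Over the interval, μ = 4 × 1.5 = 6 (a 90-minute span = 1.5 hours).
P(N = 3) = e^(−6) · 6^3/3! ≈ 0.0892.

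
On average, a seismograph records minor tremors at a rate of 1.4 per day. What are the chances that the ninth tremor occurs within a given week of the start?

Over the interval, μ = 1.4 × 7 = 9.8 (a week = 7 days).
The ninth arrival falls in the interval iff at least 9 events occur there: P(S_9 ≤ t) = P(N ≥ 9) = 1 − P(N ≤ 8) ≈ 0.6442.

0.6442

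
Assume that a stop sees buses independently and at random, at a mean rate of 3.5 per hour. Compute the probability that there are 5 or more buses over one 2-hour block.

0.8270

Over the interval, μ = 3.5 × 2 = 7 (a 2-hour block = 2 hours).
P(N ≥ 5) = 1 − P(N ≤ 4) = 1 − Σ_{j=0}^{4} e^(−μ) μ^j/j! ≈ 0.8270.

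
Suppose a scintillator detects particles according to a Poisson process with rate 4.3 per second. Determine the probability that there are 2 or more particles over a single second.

With mean μ = 4.3 per second,
P(N ≥ 2) = 1 − P(N ≤ 1) = 1 − Σ_{j=0}^{1} e^(−μ) μ^j/j! ≈ 0.9281.

0.9281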